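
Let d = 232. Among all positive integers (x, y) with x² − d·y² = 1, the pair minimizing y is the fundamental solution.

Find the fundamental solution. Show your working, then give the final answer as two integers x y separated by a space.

d=232: √d = [15; 4,3,7,3,4,30] (ℓ=6, even), read p_5/q_5
a_0=15:  p_0=15·1+0=15,  q_0=15·0+1=1
…
a_2=3:  p_2=3·61+15=198,  q_2=3·4+1=13
…
a_4=3:  p_4=3·1447+198=4539,  q_4=3·95+13=298
a_5=4:  p_5=4·4539+1447=19603,  q_5=4·298+95=1287
(x₁, y₁) = (19603, 1287);  19603² − 232·1287² = 1 ✓

19603 1287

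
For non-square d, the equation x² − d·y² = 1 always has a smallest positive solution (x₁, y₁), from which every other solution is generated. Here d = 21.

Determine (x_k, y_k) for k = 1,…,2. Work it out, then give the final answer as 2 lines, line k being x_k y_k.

d=21: √d = [4; 1,1,2,1,1,8] (ℓ=6, even), read p_5/q_5
k=0  a_k=4  p_k/q_k = 4/1
…
k=2  a_k=1  p_k/q_k = 9/2
…
k=4  a_k=1  p_k/q_k = 32/7
k=5  a_k=1  p_k/q_k = 55/12
(x₁, y₁) = (55, 12);  55² − 21·12² = 1 ✓
(x_2, y_2) = (55·55 + 21·12·12, 55·12 + 12·55) = (6049, 1320)

55 12
6049 1320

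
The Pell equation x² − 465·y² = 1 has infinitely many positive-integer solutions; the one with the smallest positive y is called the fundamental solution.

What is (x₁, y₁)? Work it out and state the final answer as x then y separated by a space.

√465 = [21; 1,1,3,2,2,2,3,1,1,42, …], period ℓ=10 (even) → k=9
k=0  a_k=21  p_k/q_k = 21/1
k=1  a_k=1  p_k/q_k = 22/1
…
k=4  a_k=2  p_k/q_k = 345/16
…
k=6  a_k=2  p_k/q_k = 2027/94
k=7  a_k=3  p_k/q_k = 6922/321
k=8  a_k=1  p_k/q_k = 8949/415
k=9  a_k=1  p_k/q_k = 15871/736
→ (15871, 736).  Check: 15871²=251888641, 465·736²=251888640, difference 1.

15871 736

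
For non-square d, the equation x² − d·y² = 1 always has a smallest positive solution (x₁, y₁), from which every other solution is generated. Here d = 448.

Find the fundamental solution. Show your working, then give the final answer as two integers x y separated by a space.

127 6

[21; 6,42] for √448; ℓ=2 ⇒ convergent index 1
i=0: a=21 ⇒ p=21, q=1
i=1: a=6 ⇒ p=127, q=6
→ (127, 6).  Check: 127²=16129, 448·6²=16128, difference 1.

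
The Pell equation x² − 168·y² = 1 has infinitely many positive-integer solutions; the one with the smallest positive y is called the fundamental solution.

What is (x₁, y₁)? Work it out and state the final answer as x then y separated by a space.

√168 → a₀=12, period (1,24); ℓ=2 even so k=1
a_0=12:  p_0=12·1+0=12,  q_0=12·0+1=1
a_1=1:  p_1=1·12+1=13,  q_1=1·1+0=1
fundamental: x₁=13, y₁=1  (since 169 − 168·1 = 1)

13 1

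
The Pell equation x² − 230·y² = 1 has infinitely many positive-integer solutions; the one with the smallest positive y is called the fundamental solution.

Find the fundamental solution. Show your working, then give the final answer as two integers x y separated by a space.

91 6

[15; 6,30] for √230; ℓ=2 ⇒ convergent index 1
step 0: (15, 1)  from 15·(1,0) + (0,1)
step 1: (91, 6)  from 6·(15,1) + (1,0)
→ (91, 6).  Check: 91²=8281, 230·6²=8280, difference 1.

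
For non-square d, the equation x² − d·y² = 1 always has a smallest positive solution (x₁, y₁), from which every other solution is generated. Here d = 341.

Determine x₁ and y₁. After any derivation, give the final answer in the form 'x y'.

d=341: √d = [18; 2,6,1,8,2,…,6,2,36] (ℓ=14, even), read p_13/q_13
step 0: (18, 1)  from 18·(1,0) + (0,1)
…
step 2: (240, 13)  from 6·(37,2) + (18,1)
…
step 8: (28124, 1523)  from 1·(20479,1109) + (7645,414)
…
step 10: (641940, 34763)  from 8·(76727,4155) + (28124,1523)
step 11: (718667, 38918)  from 1·(641940,34763) + (76727,4155)
step 12: (4953942, 268271)  from 6·(718667,38918) + (641940,34763)
step 13: (10626551, 575460)  from 2·(4953942,268271) + (718667,38918)
fundamental: x₁=10626551, y₁=575460  (since 112923586155601 − 341·331154211600 = 1)

10626551 575460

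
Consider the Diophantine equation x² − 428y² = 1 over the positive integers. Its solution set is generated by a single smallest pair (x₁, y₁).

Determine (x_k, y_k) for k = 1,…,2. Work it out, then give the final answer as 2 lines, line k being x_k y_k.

d=428: √d = [20; 1,2,4,1,5,10,5,1,4,2,1,40] (ℓ=12, even), read p_11/q_11
i=0: a=20 ⇒ p=20, q=1
…
i=3: a=4 ⇒ p=269, q=13
i=4: a=1 ⇒ p=331, q=16
…
i=8: a=1 ⇒ p=119350, q=5769
…
i=10: a=2 ⇒ p=1273708, q=61567
i=11: a=1 ⇒ p=1850887, q=89466
→ (1850887, 89466).  Check: 1850887²=3425782686769, 428·89466²=3425782686768, difference 1.
(x_2, y_2) = (1850887·1850887 + 428·89466·89466, 1850887·89466 + 89466·1850887) = (6851565373537, 331182912684)

1850887 89466
6851565373537 331182912684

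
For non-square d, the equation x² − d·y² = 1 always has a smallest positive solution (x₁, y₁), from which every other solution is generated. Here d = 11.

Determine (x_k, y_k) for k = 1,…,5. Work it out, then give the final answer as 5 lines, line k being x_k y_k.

√11 = [3; 3,6, …], period ℓ=2 (even) → k=1
k=0  a_k=3  p_k/q_k = 3/1
k=1  a_k=3  p_k/q_k = 10/3
(x₁, y₁) = (10, 3);  10² − 11·3² = 1 ✓
(x_2, y_2) = (10·10 + 11·3·3, 10·3 + 3·10) = (199, 60)
(x_3, y_3) = (10·199 + 11·3·60, 10·60 + 3·199) = (3970, 1197)
(x_4, y_4) = (10·3970 + 11·3·1197, 10·1197 + 3·3970) = (79201, 23880)
(x_5, y_5) = (10·79201 + 11·3·23880, 10·23880 + 3·79201) = (1580050, 476403)

10 3
199 60
3970 1197
79201 23880
1580050 476403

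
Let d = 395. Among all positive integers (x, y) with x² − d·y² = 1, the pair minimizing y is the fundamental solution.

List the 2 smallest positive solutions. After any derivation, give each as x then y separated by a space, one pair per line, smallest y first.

159 8
50561 2544

d=395: √d = [19; 1,6,1,38] (ℓ=4, even), read p_3/q_3
a_0=19:  p_0=19·1+0=19,  q_0=19·0+1=1
a_1=1:  p_1=1·19+1=20,  q_1=1·1+0=1
a_2=6:  p_2=6·20+19=139,  q_2=6·1+1=7
a_3=1:  p_3=1·139+20=159,  q_3=1·7+1=8
→ (159, 8).  Check: 159²=25281, 395·8²=25280, difference 1.
(x_2, y_2) = (159·159 + 395·8·8, 159·8 + 8·159) = (50561, 2544)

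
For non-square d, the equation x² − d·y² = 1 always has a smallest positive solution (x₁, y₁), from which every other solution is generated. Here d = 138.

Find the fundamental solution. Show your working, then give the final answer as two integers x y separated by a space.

√138 = [11; 1,2,1,22, …], period ℓ=4 (even) → k=3
step 0: (11, 1)  from 11·(1,0) + (0,1)
step 1: (12, 1)  from 1·(11,1) + (1,0)
step 2: (35, 3)  from 2·(12,1) + (11,1)
step 3: (47, 4)  from 1·(35,3) + (12,1)
(x₁, y₁) = (47, 4);  47² − 138·4² = 1 ✓

47 4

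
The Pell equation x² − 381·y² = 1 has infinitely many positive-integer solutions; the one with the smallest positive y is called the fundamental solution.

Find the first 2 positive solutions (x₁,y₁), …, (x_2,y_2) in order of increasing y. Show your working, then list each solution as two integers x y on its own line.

√381 = [19; 1,1,12,1,1,38, …], period ℓ=6 (even) → k=5
step 0: (19, 1)  from 19·(1,0) + (0,1)
step 1: (20, 1)  from 1·(19,1) + (1,0)
…
step 3: (488, 25)  from 12·(39,2) + (20,1)
step 4: (527, 27)  from 1·(488,25) + (39,2)
step 5: (1015, 52)  from 1·(527,27) + (488,25)
fundamental: x₁=1015, y₁=52  (since 1030225 − 381·2704 = 1)
k=2:  x_2 = 1015·1015+381·52·52 = 2060449,  y_2 = 1015·52+52·1015 = 105560

1015 52
2060449 105560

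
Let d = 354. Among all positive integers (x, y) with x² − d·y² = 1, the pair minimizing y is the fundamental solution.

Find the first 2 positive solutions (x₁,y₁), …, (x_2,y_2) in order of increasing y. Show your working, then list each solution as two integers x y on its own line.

258065 13716
133195088449 7079239080

√354 → a₀=18, period (1,4,2,2,18,2,2,4,1,36); ℓ=10 even so k=9
step 0: (18, 1)  from 18·(1,0) + (0,1)
step 1: (19, 1)  from 1·(18,1) + (1,0)
step 2: (94, 5)  from 4·(19,1) + (18,1)
step 3: (207, 11)  from 2·(94,5) + (19,1)
step 4: (508, 27)  from 2·(207,11) + (94,5)
step 5: (9351, 497)  from 18·(508,27) + (207,11)
step 6: (19210, 1021)  from 2·(9351,497) + (508,27)
step 7: (47771, 2539)  from 2·(19210,1021) + (9351,497)
step 8: (210294, 11177)  from 4·(47771,2539) + (19210,1021)
step 9: (258065, 13716)  from 1·(210294,11177) + (47771,2539)
→ (258065, 13716).  Check: 258065²=66597544225, 354·13716²=66597544224, difference 1.
(258065+13716√354)^2 = 133195088449 + 7079239080√354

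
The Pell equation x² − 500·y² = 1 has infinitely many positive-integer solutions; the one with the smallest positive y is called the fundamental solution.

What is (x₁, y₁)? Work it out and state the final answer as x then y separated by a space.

930249 41602

√500 = [22; 2,1,3,2,1,…,1,2,44, …], period ℓ=14 (even) → k=13
i=0: a=22 ⇒ p=22, q=1
i=1: a=2 ⇒ p=45, q=2
i=2: a=1 ⇒ p=67, q=3
…
i=4: a=2 ⇒ p=559, q=25
…
i=6: a=1 ⇒ p=1364, q=61
…
i=8: a=1 ⇒ p=15809, q=707
…
i=11: a=3 ⇒ p=259205, q=11592
i=12: a=1 ⇒ p=335522, q=15005
i=13: a=2 ⇒ p=930249, q=41602
fundamental: x₁=930249, y₁=41602  (since 865363202001 − 500·1730726404 = 1)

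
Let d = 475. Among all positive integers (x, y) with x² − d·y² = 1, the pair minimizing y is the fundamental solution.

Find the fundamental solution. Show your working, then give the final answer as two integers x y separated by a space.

57799 2652

√475 = [21; 1,3,1,6,2,6,1,3,1,42, …], period ℓ=10 (even) → k=9
step 0: (21, 1)  from 21·(1,0) + (0,1)
…
step 3: (109, 5)  from 1·(87,4) + (22,1)
step 4: (741, 34)  from 6·(109,5) + (87,4)
step 5: (1591, 73)  from 2·(741,34) + (109,5)
…
step 8: (45921, 2107)  from 3·(11878,545) + (10287,472)
step 9: (57799, 2652)  from 1·(45921,2107) + (11878,545)
fundamental: x₁=57799, y₁=2652  (since 3340724401 − 475·7033104 = 1)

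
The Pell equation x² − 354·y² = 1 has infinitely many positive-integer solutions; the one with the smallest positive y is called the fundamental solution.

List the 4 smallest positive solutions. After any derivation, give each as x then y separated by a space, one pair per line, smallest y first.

258065 13716
133195088449 7079239080
68745981000924305 3653807666346684
35481863173873866451201 1885839750824434773840

√354 = [18; 1,4,2,2,18,2,2,4,1,36, …], period ℓ=10 (even) → k=9
a_0=18:  p_0=18·1+0=18,  q_0=18·0+1=1
…
a_2=4:  p_2=4·19+18=94,  q_2=4·1+1=5
…
a_4=2:  p_4=2·207+94=508,  q_4=2·11+5=27
a_5=18:  p_5=18·508+207=9351,  q_5=18·27+11=497
a_6=2:  p_6=2·9351+508=19210,  q_6=2·497+27=1021
a_7=2:  p_7=2·19210+9351=47771,  q_7=2·1021+497=2539
a_8=4:  p_8=4·47771+19210=210294,  q_8=4·2539+1021=11177
a_9=1:  p_9=1·210294+47771=258065,  q_9=1·11177+2539=13716
(x₁, y₁) = (258065, 13716);  258065² − 354·13716² = 1 ✓
(258065+13716√354)^2 = 133195088449 + 7079239080√354
(258065+13716√354)^3 = 68745981000924305 + 3653807666346684√354
(258065+13716√354)^4 = 35481863173873866451201 + 1885839750824434773840√354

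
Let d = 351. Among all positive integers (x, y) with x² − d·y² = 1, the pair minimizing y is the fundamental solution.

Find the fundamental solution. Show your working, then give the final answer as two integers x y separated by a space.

d=351: √d = [18; 1,2,1,3,2,2,2,3,1,2,1,36] (ℓ=12, even), read p_11/q_11
k=0  a_k=18  p_k/q_k = 18/1
k=1  a_k=1  p_k/q_k = 19/1
k=2  a_k=2  p_k/q_k = 56/3
k=3  a_k=1  p_k/q_k = 75/4
k=4  a_k=3  p_k/q_k = 281/15
k=5  a_k=2  p_k/q_k = 637/34
k=6  a_k=2  p_k/q_k = 1555/83
…
k=8  a_k=3  p_k/q_k = 12796/683
k=9  a_k=1  p_k/q_k = 16543/883
k=10  a_k=2  p_k/q_k = 45882/2449
k=11  a_k=1  p_k/q_k = 62425/3332
→ (62425, 3332).  Check: 62425²=3896880625, 351·3332²=3896880624, difference 1.

62425 3332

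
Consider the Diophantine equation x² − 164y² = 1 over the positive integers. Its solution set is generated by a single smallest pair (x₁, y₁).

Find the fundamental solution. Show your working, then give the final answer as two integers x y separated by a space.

2049 160

d=164: √d = [12; 1,4,6,4,1,24] (ℓ=6, even), read p_5/q_5
k=0  a_k=12  p_k/q_k = 12/1
k=1  a_k=1  p_k/q_k = 13/1
k=2  a_k=4  p_k/q_k = 64/5
k=3  a_k=6  p_k/q_k = 397/31
k=4  a_k=4  p_k/q_k = 1652/129
k=5  a_k=1  p_k/q_k = 2049/160
fundamental: x₁=2049, y₁=160  (since 4198401 − 164·25600 = 1)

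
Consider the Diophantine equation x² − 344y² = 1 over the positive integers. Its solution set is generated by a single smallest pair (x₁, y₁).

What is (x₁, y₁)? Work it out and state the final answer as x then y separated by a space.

10405 561

√344 = [18; 1,1,4,1,3,1,4,1,1,36, …], period ℓ=10 (even) → k=9
i=0: a=18 ⇒ p=18, q=1
i=1: a=1 ⇒ p=19, q=1
…
i=4: a=1 ⇒ p=204, q=11
…
i=8: a=1 ⇒ p=5694, q=307
i=9: a=1 ⇒ p=10405, q=561
(x₁, y₁) = (10405, 561);  10405² − 344·561² = 1 ✓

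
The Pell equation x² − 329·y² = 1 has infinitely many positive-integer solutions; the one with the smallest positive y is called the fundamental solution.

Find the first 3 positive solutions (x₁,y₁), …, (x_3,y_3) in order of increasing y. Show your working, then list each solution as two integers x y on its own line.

[18; 7,4,2,1,1,4,1,1,2,4,7,36] for √329; ℓ=12 ⇒ convergent index 11
i=0: a=18 ⇒ p=18, q=1
…
i=3: a=2 ⇒ p=1179, q=65
…
i=10: a=4 ⇒ p=328794, q=18127
i=11: a=7 ⇒ p=2376415, q=131016
(x₁, y₁) = (2376415, 131016);  2376415² − 329·131016² = 1 ✓
(2376415+131016√329)^2 = 11294696504449 + 622696775280√329
(2376415+131016√329)^3 = 53681772387237964255 + 2959571914453911384√329

2376415 131016
11294696504449 622696775280
53681772387237964255 2959571914453911384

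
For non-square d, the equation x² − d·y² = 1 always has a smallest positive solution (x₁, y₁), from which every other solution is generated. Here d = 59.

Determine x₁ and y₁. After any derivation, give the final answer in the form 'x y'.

530 69

√59 → a₀=7, period (1,2,7,2,1,14); ℓ=6 even so k=5
a_0=7:  p_0=7·1+0=7,  q_0=7·0+1=1
a_1=1:  p_1=1·7+1=8,  q_1=1·1+0=1
a_2=2:  p_2=2·8+7=23,  q_2=2·1+1=3
a_3=7:  p_3=7·23+8=169,  q_3=7·3+1=22
a_4=2:  p_4=2·169+23=361,  q_4=2·22+3=47
a_5=1:  p_5=1·361+169=530,  q_5=1·47+22=69
→ (530, 69).  Check: 530²=280900, 59·69²=280899, difference 1.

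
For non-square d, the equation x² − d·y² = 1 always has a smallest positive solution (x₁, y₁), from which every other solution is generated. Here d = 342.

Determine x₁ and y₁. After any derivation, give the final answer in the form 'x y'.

√342 = [18; 2,36, …], period ℓ=2 (even) → k=1
i=0: a=18 ⇒ p=18, q=1
i=1: a=2 ⇒ p=37, q=2
→ (37, 2).  Check: 37²=1369, 342·2²=1368, difference 1.

37 2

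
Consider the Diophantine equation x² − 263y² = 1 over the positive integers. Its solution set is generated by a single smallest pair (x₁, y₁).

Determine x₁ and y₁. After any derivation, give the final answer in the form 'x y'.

√263 = [16; 4,1,1,1,1,15,1,1,1,1,4,32, …], period ℓ=12 (even) → k=11
step 0: (16, 1)  from 16·(1,0) + (0,1)
step 1: (65, 4)  from 4·(16,1) + (1,0)
step 2: (81, 5)  from 1·(65,4) + (16,1)
step 3: (146, 9)  from 1·(81,5) + (65,4)
step 4: (227, 14)  from 1·(146,9) + (81,5)
step 5: (373, 23)  from 1·(227,14) + (146,9)
…
step 7: (6195, 382)  from 1·(5822,359) + (373,23)
step 8: (12017, 741)  from 1·(6195,382) + (5822,359)
step 9: (18212, 1123)  from 1·(12017,741) + (6195,382)
step 10: (30229, 1864)  from 1·(18212,1123) + (12017,741)
step 11: (139128, 8579)  from 4·(30229,1864) + (18212,1123)
fundamental: x₁=139128, y₁=8579  (since 19356600384 − 263·73599241 = 1)

139128 8579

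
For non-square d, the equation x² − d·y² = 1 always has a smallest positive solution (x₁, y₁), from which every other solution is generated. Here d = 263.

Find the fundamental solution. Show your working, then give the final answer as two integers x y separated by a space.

√263 → a₀=16, period (4,1,1,1,1,15,1,1,1,1,4,32); ℓ=12 even so k=11
a_0=16:  p_0=16·1+0=16,  q_0=16·0+1=1
a_1=4:  p_1=4·16+1=65,  q_1=4·1+0=4
…
a_4=1:  p_4=1·146+81=227,  q_4=1·9+5=14
a_5=1:  p_5=1·227+146=373,  q_5=1·14+9=23
…
a_7=1:  p_7=1·5822+373=6195,  q_7=1·359+23=382
a_8=1:  p_8=1·6195+5822=12017,  q_8=1·382+359=741
…
a_10=1:  p_10=1·18212+12017=30229,  q_10=1·1123+741=1864
a_11=4:  p_11=4·30229+18212=139128,  q_11=4·1864+1123=8579
(x₁, y₁) = (139128, 8579);  139128² − 263·8579² = 1 ✓

139128 8579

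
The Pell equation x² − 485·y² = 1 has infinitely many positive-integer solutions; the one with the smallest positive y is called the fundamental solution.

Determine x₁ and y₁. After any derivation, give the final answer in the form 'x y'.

√485 → a₀=22, period (44); ℓ=1 odd so k=1
i=0: a=22 ⇒ p=22, q=1
i=1: a=44 ⇒ p=969, q=44
→ (969, 44).  Check: 969²=938961, 485·44²=938960, difference 1.

969 44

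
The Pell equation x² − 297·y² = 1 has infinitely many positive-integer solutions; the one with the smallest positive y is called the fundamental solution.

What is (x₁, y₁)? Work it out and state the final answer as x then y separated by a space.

48599 2820

√297 = [17; 4,3,1,1,2,1,1,3,4,34, …], period ℓ=10 (even) → k=9
k=0  a_k=17  p_k/q_k = 17/1
…
k=2  a_k=3  p_k/q_k = 224/13
…
k=5  a_k=2  p_k/q_k = 1327/77
k=6  a_k=1  p_k/q_k = 1844/107
…
k=8  a_k=3  p_k/q_k = 11357/659
k=9  a_k=4  p_k/q_k = 48599/2820
fundamental: x₁=48599, y₁=2820  (since 2361862801 − 297·7952400 = 1)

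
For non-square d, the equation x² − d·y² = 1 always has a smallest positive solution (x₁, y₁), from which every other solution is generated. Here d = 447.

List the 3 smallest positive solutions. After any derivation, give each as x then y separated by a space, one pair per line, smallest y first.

[21; 7,42] for √447; ℓ=2 ⇒ convergent index 1
step 0: (21, 1)  from 21·(1,0) + (0,1)
step 1: (148, 7)  from 7·(21,1) + (1,0)
→ (148, 7).  Check: 148²=21904, 447·7²=21903, difference 1.
(148+7√447)^2 = 43807 + 2072√447
(148+7√447)^3 = 12966724 + 613305√447

148 7
43807 2072
12966724 613305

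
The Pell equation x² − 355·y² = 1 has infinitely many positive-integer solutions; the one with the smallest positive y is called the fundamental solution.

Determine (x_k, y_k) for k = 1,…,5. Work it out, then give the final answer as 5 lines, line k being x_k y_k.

954809 50676
1823320452961 96771801768
3481845556741524089 184797174548553948
6648994948371812427335041 352892010866963721270096
12697040435316401858305944800249 673888936007564730309809629380

√355 → a₀=18, period (1,5,3,3,1,6,1,3,3,5,1,36); ℓ=12 even so k=11
a_0=18:  p_0=18·1+0=18,  q_0=18·0+1=1
a_1=1:  p_1=1·18+1=19,  q_1=1·1+0=1
a_2=5:  p_2=5·19+18=113,  q_2=5·1+1=6
a_3=3:  p_3=3·113+19=358,  q_3=3·6+1=19
a_4=3:  p_4=3·358+113=1187,  q_4=3·19+6=63
…
a_6=6:  p_6=6·1545+1187=10457,  q_6=6·82+63=555
a_7=1:  p_7=1·10457+1545=12002,  q_7=1·555+82=637
…
a_9=3:  p_9=3·46463+12002=151391,  q_9=3·2466+637=8035
a_10=5:  p_10=5·151391+46463=803418,  q_10=5·8035+2466=42641
a_11=1:  p_11=1·803418+151391=954809,  q_11=1·42641+8035=50676
fundamental: x₁=954809, y₁=50676  (since 911660226481 − 355·2568056976 = 1)
(954809+50676√355)^2 = 1823320452961 + 96771801768√355
(954809+50676√355)^3 = 3481845556741524089 + 184797174548553948√355
(954809+50676√355)^4 = 6648994948371812427335041 + 352892010866963721270096√355
(954809+50676√355)^5 = 12697040435316401858305944800249 + 673888936007564730309809629380√355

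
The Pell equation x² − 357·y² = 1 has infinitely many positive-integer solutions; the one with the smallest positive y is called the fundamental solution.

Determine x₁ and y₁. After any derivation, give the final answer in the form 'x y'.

3401 180

√357 → a₀=18, period (1,8,2,8,1,36); ℓ=6 even so k=5
k=0  a_k=18  p_k/q_k = 18/1
…
k=2  a_k=8  p_k/q_k = 170/9
k=3  a_k=2  p_k/q_k = 359/19
k=4  a_k=8  p_k/q_k = 3042/161
k=5  a_k=1  p_k/q_k = 3401/180
fundamental: x₁=3401, y₁=180  (since 11566801 − 357·32400 = 1)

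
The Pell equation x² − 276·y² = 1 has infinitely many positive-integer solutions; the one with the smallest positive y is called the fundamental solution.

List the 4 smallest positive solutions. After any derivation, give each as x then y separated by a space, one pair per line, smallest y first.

7775 468
120901249 7277400
1880014414175 113163569532
29234224019520001 1759693498945200

√276 = [16; 1,1,1,1,2,2,2,1,1,1,1,32, …], period ℓ=12 (even) → k=11
step 0: (16, 1)  from 16·(1,0) + (0,1)
step 1: (17, 1)  from 1·(16,1) + (1,0)
step 2: (33, 2)  from 1·(17,1) + (16,1)
…
step 4: (83, 5)  from 1·(50,3) + (33,2)
…
step 8: (1761, 106)  from 1·(1246,75) + (515,31)
…
step 10: (4768, 287)  from 1·(3007,181) + (1761,106)
step 11: (7775, 468)  from 1·(4768,287) + (3007,181)
fundamental: x₁=7775, y₁=468  (since 60450625 − 276·219024 = 1)
n=2: (7775,468)∘(7775,468) = (7775·7775+276·468·468, 7775·468+468·7775) = (120901249,7277400)
n=3: (120901249,7277400)∘(7775,468) = (7775·120901249+276·468·7277400, 7775·7277400+468·120901249) = (1880014414175,113163569532)
n=4: (1880014414175,113163569532)∘(7775,468) = (7775·1880014414175+276·468·113163569532, 7775·113163569532+468·1880014414175) = (29234224019520001,1759693498945200)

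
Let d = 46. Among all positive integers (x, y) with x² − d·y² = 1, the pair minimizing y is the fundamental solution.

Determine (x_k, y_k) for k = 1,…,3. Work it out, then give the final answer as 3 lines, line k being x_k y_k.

24335 3588
1184384449 174627960
57643991108495 8499142809612

d=46: √d = [6; 1,3,1,1,2,6,2,1,1,3,1,12] (ℓ=12, even), read p_11/q_11
a_0=6:  p_0=6·1+0=6,  q_0=6·0+1=1
…
a_3=1:  p_3=1·27+7=34,  q_3=1·4+1=5
a_4=1:  p_4=1·34+27=61,  q_4=1·5+4=9
a_5=2:  p_5=2·61+34=156,  q_5=2·9+5=23
a_6=6:  p_6=6·156+61=997,  q_6=6·23+9=147
…
a_8=1:  p_8=1·2150+997=3147,  q_8=1·317+147=464
a_9=1:  p_9=1·3147+2150=5297,  q_9=1·464+317=781
a_10=3:  p_10=3·5297+3147=19038,  q_10=3·781+464=2807
a_11=1:  p_11=1·19038+5297=24335,  q_11=1·2807+781=3588
(x₁, y₁) = (24335, 3588);  24335² − 46·3588² = 1 ✓
(x_2, y_2) = (24335·24335 + 46·3588·3588, 24335·3588 + 3588·24335) = (1184384449, 174627960)
(x_3, y_3) = (24335·1184384449 + 46·3588·174627960, 24335·174627960 + 3588·1184384449) = (57643991108495, 8499142809612)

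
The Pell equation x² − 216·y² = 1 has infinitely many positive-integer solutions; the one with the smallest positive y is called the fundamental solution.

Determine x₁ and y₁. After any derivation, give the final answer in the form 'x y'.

d=216: √d = [14; 1,2,3,2,1,28] (ℓ=6, even), read p_5/q_5
step 0: (14, 1)  from 14·(1,0) + (0,1)
…
step 4: (338, 23)  from 2·(147,10) + (44,3)
step 5: (485, 33)  from 1·(338,23) + (147,10)
(x₁, y₁) = (485, 33);  485² − 216·33² = 1 ✓

485 33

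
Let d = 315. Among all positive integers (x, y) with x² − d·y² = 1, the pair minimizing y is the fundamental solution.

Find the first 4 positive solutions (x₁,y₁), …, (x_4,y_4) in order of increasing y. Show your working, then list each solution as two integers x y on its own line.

d=315: √d = [17; 1,2,1,34] (ℓ=4, even), read p_3/q_3
k=0  a_k=17  p_k/q_k = 17/1
…
k=2  a_k=2  p_k/q_k = 53/3
k=3  a_k=1  p_k/q_k = 71/4
fundamental: x₁=71, y₁=4  (since 5041 − 315·16 = 1)
(x_2, y_2) = (71·71 + 315·4·4, 71·4 + 4·71) = (10081, 568)
(x_3, y_3) = (71·10081 + 315·4·568, 71·568 + 4·10081) = (1431431, 80652)
(x_4, y_4) = (71·1431431 + 315·4·80652, 71·80652 + 4·1431431) = (203253121, 11452016)

71 4
10081 568
1431431 80652
203253121 11452016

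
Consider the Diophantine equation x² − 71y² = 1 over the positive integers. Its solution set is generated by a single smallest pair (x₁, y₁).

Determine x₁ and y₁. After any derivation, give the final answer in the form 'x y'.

3480 413

d=71: √d = [8; 2,2,1,7,1,2,2,16] (ℓ=8, even), read p_7/q_7
i=0: a=8 ⇒ p=8, q=1
i=1: a=2 ⇒ p=17, q=2
i=2: a=2 ⇒ p=42, q=5
i=3: a=1 ⇒ p=59, q=7
i=4: a=7 ⇒ p=455, q=54
i=5: a=1 ⇒ p=514, q=61
i=6: a=2 ⇒ p=1483, q=176
i=7: a=2 ⇒ p=3480, q=413
(x₁, y₁) = (3480, 413);  3480² − 71·413² = 1 ✓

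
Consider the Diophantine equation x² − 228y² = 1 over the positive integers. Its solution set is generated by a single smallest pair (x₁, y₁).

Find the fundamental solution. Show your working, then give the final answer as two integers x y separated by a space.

151 10

d=228: √d = [15; 10,30] (ℓ=2, even), read p_1/q_1
a_0=15:  p_0=15·1+0=15,  q_0=15·0+1=1
a_1=10:  p_1=10·15+1=151,  q_1=10·1+0=10
→ (151, 10).  Check: 151²=22801, 228·10²=22800, difference 1.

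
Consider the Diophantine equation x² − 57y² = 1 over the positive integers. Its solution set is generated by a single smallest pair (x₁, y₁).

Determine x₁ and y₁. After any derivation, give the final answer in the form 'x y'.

√57 = [7; 1,1,4,1,1,14, …], period ℓ=6 (even) → k=5
step 0: (7, 1)  from 7·(1,0) + (0,1)
step 1: (8, 1)  from 1·(7,1) + (1,0)
step 2: (15, 2)  from 1·(8,1) + (7,1)
step 3: (68, 9)  from 4·(15,2) + (8,1)
step 4: (83, 11)  from 1·(68,9) + (15,2)
step 5: (151, 20)  from 1·(83,11) + (68,9)
→ (151, 20).  Check: 151²=22801, 57·20²=22800, difference 1.

151 20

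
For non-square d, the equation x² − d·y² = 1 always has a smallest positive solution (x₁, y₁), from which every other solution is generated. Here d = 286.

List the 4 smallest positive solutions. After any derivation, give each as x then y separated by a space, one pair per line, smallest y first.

d=286: √d = [16; 1,10,3,3,2,3,3,10,1,32] (ℓ=10, even), read p_9/q_9
step 0: (16, 1)  from 16·(1,0) + (0,1)
…
step 3: (575, 34)  from 3·(186,11) + (17,1)
…
step 5: (4397, 260)  from 2·(1911,113) + (575,34)
…
step 8: (512132, 30283)  from 10·(49703,2939) + (15102,893)
step 9: (561835, 33222)  from 1·(512132,30283) + (49703,2939)
→ (561835, 33222).  Check: 561835²=315658567225, 286·33222²=315658567224, difference 1.
k=2:  x_2 = 561835·561835+286·33222·33222 = 631317134449,  y_2 = 561835·33222+33222·561835 = 37330564740
k=3:  x_3 = 561835·631317134449+286·33222·37330564740 = 709392124465745995,  y_3 = 561835·37330564740+33222·631317134449 = 41947235681362578
k=4:  x_4 = 561835·709392124465745995+286·33222·41947235681362578 = 797122648497793485067201,  y_4 = 561835·41947235681362578+33222·709392124465745995 = 47134850318039357456520

561835 33222
631317134449 37330564740
709392124465745995 41947235681362578
797122648497793485067201 47134850318039357456520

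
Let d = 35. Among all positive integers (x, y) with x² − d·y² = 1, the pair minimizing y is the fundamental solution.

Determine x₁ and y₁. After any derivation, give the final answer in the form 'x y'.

6 1

[5; 1,10] for √35; ℓ=2 ⇒ convergent index 1
k=0  a_k=5  p_k/q_k = 5/1
k=1  a_k=1  p_k/q_k = 6/1
fundamental: x₁=6, y₁=1  (since 36 − 35·1 = 1)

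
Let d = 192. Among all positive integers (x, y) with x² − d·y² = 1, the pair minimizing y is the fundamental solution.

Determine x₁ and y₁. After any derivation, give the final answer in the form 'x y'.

d=192: √d = [13; 1,5,1,26] (ℓ=4, even), read p_3/q_3
k=0  a_k=13  p_k/q_k = 13/1
…
k=2  a_k=5  p_k/q_k = 83/6
k=3  a_k=1  p_k/q_k = 97/7
→ (97, 7).  Check: 97²=9409, 192·7²=9408, difference 1.

97 7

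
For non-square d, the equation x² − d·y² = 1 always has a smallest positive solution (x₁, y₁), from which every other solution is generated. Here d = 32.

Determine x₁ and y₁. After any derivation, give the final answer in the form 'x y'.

17 3

√32 → a₀=5, period (1,1,1,10); ℓ=4 even so k=3
i=0: a=5 ⇒ p=5, q=1
i=1: a=1 ⇒ p=6, q=1
i=2: a=1 ⇒ p=11, q=2
i=3: a=1 ⇒ p=17, q=3
(x₁, y₁) = (17, 3);  17² − 32·3² = 1 ✓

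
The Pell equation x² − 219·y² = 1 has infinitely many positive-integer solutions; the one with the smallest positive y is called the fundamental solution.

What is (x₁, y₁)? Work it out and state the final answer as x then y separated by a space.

74 5

√219 → a₀=14, period (1,3,1,28); ℓ=4 even so k=3
a_0=14:  p_0=14·1+0=14,  q_0=14·0+1=1
…
a_2=3:  p_2=3·15+14=59,  q_2=3·1+1=4
a_3=1:  p_3=1·59+15=74,  q_3=1·4+1=5
→ (74, 5).  Check: 74²=5476, 219·5²=5475, difference 1.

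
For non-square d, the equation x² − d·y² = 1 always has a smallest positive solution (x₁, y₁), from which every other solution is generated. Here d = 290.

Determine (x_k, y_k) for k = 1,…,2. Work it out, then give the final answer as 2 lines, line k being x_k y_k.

d=290: √d = [17; 34] (ℓ=1, odd), read p_1/q_1
step 0: (17, 1)  from 17·(1,0) + (0,1)
step 1: (579, 34)  from 34·(17,1) + (1,0)
(x₁, y₁) = (579, 34);  579² − 290·34² = 1 ✓
n=2: (579,34)∘(579,34) = (579·579+290·34·34, 579·34+34·579) = (670481,39372)

579 34
670481 39372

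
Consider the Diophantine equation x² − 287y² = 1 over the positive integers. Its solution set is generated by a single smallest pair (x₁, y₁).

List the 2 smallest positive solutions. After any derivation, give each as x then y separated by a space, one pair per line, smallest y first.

288 17
165887 9792

√287 → a₀=16, period (1,15,1,32); ℓ=4 even so k=3
i=0: a=16 ⇒ p=16, q=1
…
i=2: a=15 ⇒ p=271, q=16
i=3: a=1 ⇒ p=288, q=17
fundamental: x₁=288, y₁=17  (since 82944 − 287·289 = 1)
n=2: (288,17)∘(288,17) = (288·288+287·17·17, 288·17+17·288) = (165887,9792)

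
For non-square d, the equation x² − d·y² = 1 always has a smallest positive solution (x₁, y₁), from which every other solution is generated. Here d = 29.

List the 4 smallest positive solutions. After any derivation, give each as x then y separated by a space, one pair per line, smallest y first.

√29 = [5; 2,1,1,2,10, …], period ℓ=5 (odd) → k=9
i=0: a=5 ⇒ p=5, q=1
…
i=4: a=2 ⇒ p=70, q=13
i=5: a=10 ⇒ p=727, q=135
…
i=8: a=1 ⇒ p=3775, q=701
i=9: a=2 ⇒ p=9801, q=1820
→ (9801, 1820).  Check: 9801²=96059601, 29·1820²=96059600, difference 1.
(9801+1820√29)^2 = 192119201 + 35675640√29
(9801+1820√29)^3 = 3765920568201 + 699313893460√29
(9801+1820√29)^4 = 73819574785756801 + 13707950903927280√29

9801 1820
192119201 35675640
3765920568201 699313893460
73819574785756801 13707950903927280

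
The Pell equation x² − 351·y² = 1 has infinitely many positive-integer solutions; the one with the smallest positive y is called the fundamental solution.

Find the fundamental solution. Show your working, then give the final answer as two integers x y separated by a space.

[18; 1,2,1,3,2,2,2,3,1,2,1,36] for √351; ℓ=12 ⇒ convergent index 11
k=0  a_k=18  p_k/q_k = 18/1
k=1  a_k=1  p_k/q_k = 19/1
k=2  a_k=2  p_k/q_k = 56/3
…
k=4  a_k=3  p_k/q_k = 281/15
k=5  a_k=2  p_k/q_k = 637/34
k=6  a_k=2  p_k/q_k = 1555/83
…
k=10  a_k=2  p_k/q_k = 45882/2449
k=11  a_k=1  p_k/q_k = 62425/3332
fundamental: x₁=62425, y₁=3332  (since 3896880625 − 351·11102224 = 1)

62425 3332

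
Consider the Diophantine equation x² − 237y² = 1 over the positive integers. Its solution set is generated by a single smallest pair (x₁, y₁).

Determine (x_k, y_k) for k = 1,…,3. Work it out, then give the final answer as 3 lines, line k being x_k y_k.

228151 14820
104105757601 6762395640
47503665404623351 3085694655308460

√237 → a₀=15, period (2,1,1,7,10,7,1,1,2,30); ℓ=10 even so k=9
i=0: a=15 ⇒ p=15, q=1
…
i=2: a=1 ⇒ p=46, q=3
…
i=8: a=1 ⇒ p=90075, q=5851
i=9: a=2 ⇒ p=228151, q=14820
(x₁, y₁) = (228151, 14820);  228151² − 237·14820² = 1 ✓
(x_2, y_2) = (228151·228151 + 237·14820·14820, 228151·14820 + 14820·228151) = (104105757601, 6762395640)
(x_3, y_3) = (228151·104105757601 + 237·14820·6762395640, 228151·6762395640 + 14820·104105757601) = (47503665404623351, 3085694655308460)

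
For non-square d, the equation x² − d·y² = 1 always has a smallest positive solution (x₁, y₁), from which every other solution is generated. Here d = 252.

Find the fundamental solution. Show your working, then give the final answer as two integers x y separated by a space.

√252 → a₀=15, period (1,6,1,30); ℓ=4 even so k=3
k=0  a_k=15  p_k/q_k = 15/1
…
k=2  a_k=6  p_k/q_k = 111/7
k=3  a_k=1  p_k/q_k = 127/8
fundamental: x₁=127, y₁=8  (since 16129 − 252·64 = 1)

127 8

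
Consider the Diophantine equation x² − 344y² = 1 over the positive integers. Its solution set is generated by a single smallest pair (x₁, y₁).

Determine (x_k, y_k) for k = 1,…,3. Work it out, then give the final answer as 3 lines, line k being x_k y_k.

10405 561
216528049 11674410
4505948689285 242944471539

[18; 1,1,4,1,3,1,4,1,1,36] for √344; ℓ=10 ⇒ convergent index 9
k=0  a_k=18  p_k/q_k = 18/1
…
k=6  a_k=1  p_k/q_k = 983/53
…
k=8  a_k=1  p_k/q_k = 5694/307
k=9  a_k=1  p_k/q_k = 10405/561
fundamental: x₁=10405, y₁=561  (since 108264025 − 344·314721 = 1)
k=2:  x_2 = 10405·10405+344·561·561 = 216528049,  y_2 = 10405·561+561·10405 = 11674410
k=3:  x_3 = 10405·216528049+344·561·11674410 = 4505948689285,  y_3 = 10405·11674410+561·216528049 = 242944471539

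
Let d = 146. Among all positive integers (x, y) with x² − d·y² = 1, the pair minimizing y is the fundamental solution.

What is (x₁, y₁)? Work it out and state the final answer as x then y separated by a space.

d=146: √d = [12; 12,24] (ℓ=2, even), read p_1/q_1
step 0: (12, 1)  from 12·(1,0) + (0,1)
step 1: (145, 12)  from 12·(12,1) + (1,0)
fundamental: x₁=145, y₁=12  (since 21025 − 146·144 = 1)

145 12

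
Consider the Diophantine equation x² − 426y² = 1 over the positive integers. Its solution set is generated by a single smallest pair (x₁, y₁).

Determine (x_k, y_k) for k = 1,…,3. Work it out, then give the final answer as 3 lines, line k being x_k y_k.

88751 4300
15753480001 763258600
2796274207048751 135479928012900

[20; 1,1,1,3,2,6,2,3,1,1,1,40] for √426; ℓ=12 ⇒ convergent index 11
k=0  a_k=20  p_k/q_k = 20/1
k=1  a_k=1  p_k/q_k = 21/1
…
k=3  a_k=1  p_k/q_k = 62/3
k=4  a_k=3  p_k/q_k = 227/11
k=5  a_k=2  p_k/q_k = 516/25
k=6  a_k=6  p_k/q_k = 3323/161
k=7  a_k=2  p_k/q_k = 7162/347
…
k=9  a_k=1  p_k/q_k = 31971/1549
k=10  a_k=1  p_k/q_k = 56780/2751
k=11  a_k=1  p_k/q_k = 88751/4300
fundamental: x₁=88751, y₁=4300  (since 7876740001 − 426·18490000 = 1)
(x_2, y_2) = (88751·88751 + 426·4300·4300, 88751·4300 + 4300·88751) = (15753480001, 763258600)
(x_3, y_3) = (88751·15753480001 + 426·4300·763258600, 88751·763258600 + 4300·15753480001) = (2796274207048751, 135479928012900)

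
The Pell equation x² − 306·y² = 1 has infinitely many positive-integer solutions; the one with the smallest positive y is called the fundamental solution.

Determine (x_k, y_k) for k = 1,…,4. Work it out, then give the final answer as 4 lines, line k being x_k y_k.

√306 = [17; 2,34, …], period ℓ=2 (even) → k=1
k=0  a_k=17  p_k/q_k = 17/1
k=1  a_k=2  p_k/q_k = 35/2
(x₁, y₁) = (35, 2);  35² − 306·2² = 1 ✓
k=2:  x_2 = 35·35+306·2·2 = 2449,  y_2 = 35·2+2·35 = 140
k=3:  x_3 = 35·2449+306·2·140 = 171395,  y_3 = 35·140+2·2449 = 9798
k=4:  x_4 = 35·171395+306·2·9798 = 11995201,  y_4 = 35·9798+2·171395 = 685720

35 2
2449 140
171395 9798
11995201 685720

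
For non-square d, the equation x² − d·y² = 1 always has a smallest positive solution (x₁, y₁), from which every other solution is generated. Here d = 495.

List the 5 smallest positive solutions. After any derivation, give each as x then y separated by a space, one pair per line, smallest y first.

89 4
15841 712
2819609 126732
501874561 22557584
89330852249 4015123220

√495 → a₀=22, period (4,44); ℓ=2 even so k=1
i=0: a=22 ⇒ p=22, q=1
i=1: a=4 ⇒ p=89, q=4
→ (89, 4).  Check: 89²=7921, 495·4²=7920, difference 1.
(89+4√495)^2 = 15841 + 712√495
(89+4√495)^3 = 2819609 + 126732√495
(89+4√495)^4 = 501874561 + 22557584√495
(89+4√495)^5 = 89330852249 + 4015123220√495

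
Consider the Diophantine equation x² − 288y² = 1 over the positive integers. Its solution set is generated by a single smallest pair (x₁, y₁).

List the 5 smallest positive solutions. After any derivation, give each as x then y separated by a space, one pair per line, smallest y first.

17 1
577 34
19601 1155
665857 39236
22619537 1332869

d=288: √d = [16; 1,32] (ℓ=2, even), read p_1/q_1
a_0=16:  p_0=16·1+0=16,  q_0=16·0+1=1
a_1=1:  p_1=1·16+1=17,  q_1=1·1+0=1
→ (17, 1).  Check: 17²=289, 288·1²=288, difference 1.
(17+1√288)^2 = 577 + 34√288
(17+1√288)^3 = 19601 + 1155√288
(17+1√288)^4 = 665857 + 39236√288
(17+1√288)^5 = 22619537 + 1332869√288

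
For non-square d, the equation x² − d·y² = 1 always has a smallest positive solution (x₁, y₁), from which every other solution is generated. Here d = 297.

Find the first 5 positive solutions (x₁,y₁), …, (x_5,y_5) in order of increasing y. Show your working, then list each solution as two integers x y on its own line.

48599 2820
4723725601 274098360
459136680917399 26641812392460
44627167107085622401 2589530880648228720
4337671388015371645214999 251697222510604722734100

√297 → a₀=17, period (4,3,1,1,2,1,1,3,4,34); ℓ=10 even so k=9
k=0  a_k=17  p_k/q_k = 17/1
…
k=3  a_k=1  p_k/q_k = 293/17
k=4  a_k=1  p_k/q_k = 517/30
k=5  a_k=2  p_k/q_k = 1327/77
k=6  a_k=1  p_k/q_k = 1844/107
k=7  a_k=1  p_k/q_k = 3171/184
k=8  a_k=3  p_k/q_k = 11357/659
k=9  a_k=4  p_k/q_k = 48599/2820
→ (48599, 2820).  Check: 48599²=2361862801, 297·2820²=2361862800, difference 1.
(48599+2820√297)^2 = 4723725601 + 274098360√297
(48599+2820√297)^3 = 459136680917399 + 26641812392460√297
(48599+2820√297)^4 = 44627167107085622401 + 2589530880648228720√297
(48599+2820√297)^5 = 4337671388015371645214999 + 251697222510604722734100√297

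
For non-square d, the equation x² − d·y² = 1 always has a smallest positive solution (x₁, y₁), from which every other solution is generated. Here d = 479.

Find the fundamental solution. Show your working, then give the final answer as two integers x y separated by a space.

2989440 136591

[21; 1,7,1,3,2,21,2,3,1,7,1,42] for √479; ℓ=12 ⇒ convergent index 11
a_0=21:  p_0=21·1+0=21,  q_0=21·0+1=1
a_1=1:  p_1=1·21+1=22,  q_1=1·1+0=1
a_2=7:  p_2=7·22+21=175,  q_2=7·1+1=8
…
a_4=3:  p_4=3·197+175=766,  q_4=3·9+8=35
…
a_7=2:  p_7=2·37075+1729=75879,  q_7=2·1694+79=3467
a_8=3:  p_8=3·75879+37075=264712,  q_8=3·3467+1694=12095
a_9=1:  p_9=1·264712+75879=340591,  q_9=1·12095+3467=15562
a_10=7:  p_10=7·340591+264712=2648849,  q_10=7·15562+12095=121029
a_11=1:  p_11=1·2648849+340591=2989440,  q_11=1·121029+15562=136591
fundamental: x₁=2989440, y₁=136591  (since 8936751513600 − 479·18657101281 = 1)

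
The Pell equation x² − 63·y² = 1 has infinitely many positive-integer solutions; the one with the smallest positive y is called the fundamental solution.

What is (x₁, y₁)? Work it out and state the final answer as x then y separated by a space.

√63 → a₀=7, period (1,14); ℓ=2 even so k=1
a_0=7:  p_0=7·1+0=7,  q_0=7·0+1=1
a_1=1:  p_1=1·7+1=8,  q_1=1·1+0=1
(x₁, y₁) = (8, 1);  8² − 63·1² = 1 ✓

8 1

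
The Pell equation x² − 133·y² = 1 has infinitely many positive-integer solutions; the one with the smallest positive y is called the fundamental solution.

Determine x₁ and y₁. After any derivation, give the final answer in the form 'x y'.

2588599 224460

[11; 1,1,7,5,1,…,1,1,22] for √133; ℓ=16 ⇒ convergent index 15
i=0: a=11 ⇒ p=11, q=1
i=1: a=1 ⇒ p=12, q=1
…
i=4: a=5 ⇒ p=888, q=77
i=5: a=1 ⇒ p=1061, q=92
i=6: a=1 ⇒ p=1949, q=169
…
i=8: a=2 ⇒ p=7969, q=691
i=9: a=1 ⇒ p=10979, q=952
i=10: a=1 ⇒ p=18948, q=1643
i=11: a=1 ⇒ p=29927, q=2595
i=12: a=5 ⇒ p=168583, q=14618
i=13: a=7 ⇒ p=1210008, q=104921
i=14: a=1 ⇒ p=1378591, q=119539
i=15: a=1 ⇒ p=2588599, q=224460
fundamental: x₁=2588599, y₁=224460  (since 6700844782801 − 133·50382291600 = 1)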